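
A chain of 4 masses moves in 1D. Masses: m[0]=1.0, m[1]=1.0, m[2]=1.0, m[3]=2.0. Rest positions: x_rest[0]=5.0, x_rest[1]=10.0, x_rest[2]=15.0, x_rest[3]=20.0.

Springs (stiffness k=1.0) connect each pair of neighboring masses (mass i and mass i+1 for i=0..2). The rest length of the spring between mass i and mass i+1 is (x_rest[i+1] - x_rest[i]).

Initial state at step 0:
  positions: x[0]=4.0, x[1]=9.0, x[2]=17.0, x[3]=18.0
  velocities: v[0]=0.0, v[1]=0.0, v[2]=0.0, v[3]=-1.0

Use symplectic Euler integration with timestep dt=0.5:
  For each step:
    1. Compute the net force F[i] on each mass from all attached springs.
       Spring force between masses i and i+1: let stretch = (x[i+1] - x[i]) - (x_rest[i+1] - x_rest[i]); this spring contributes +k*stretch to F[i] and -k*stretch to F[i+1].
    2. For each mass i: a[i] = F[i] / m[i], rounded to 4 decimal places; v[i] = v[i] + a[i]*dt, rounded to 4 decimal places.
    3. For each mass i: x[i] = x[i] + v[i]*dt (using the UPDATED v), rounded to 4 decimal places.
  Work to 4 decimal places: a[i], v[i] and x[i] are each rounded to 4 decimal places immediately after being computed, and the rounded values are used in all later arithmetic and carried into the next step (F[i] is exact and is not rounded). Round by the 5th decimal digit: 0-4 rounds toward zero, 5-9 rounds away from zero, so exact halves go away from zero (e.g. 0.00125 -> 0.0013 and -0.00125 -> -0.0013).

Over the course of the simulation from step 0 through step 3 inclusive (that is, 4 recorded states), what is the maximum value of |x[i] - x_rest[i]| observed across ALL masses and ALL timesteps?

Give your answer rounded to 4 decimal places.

Answer: 3.8515

Derivation:
Step 0: x=[4.0000 9.0000 17.0000 18.0000] v=[0.0000 0.0000 0.0000 -1.0000]
Step 1: x=[4.0000 9.7500 15.2500 18.0000] v=[0.0000 1.5000 -3.5000 0.0000]
Step 2: x=[4.1875 10.4375 12.8125 18.2813] v=[0.3750 1.3750 -4.8750 0.5625]
Step 3: x=[4.6875 10.1563 11.1485 18.5040] v=[1.0000 -0.5625 -3.3281 0.4453]
Max displacement = 3.8515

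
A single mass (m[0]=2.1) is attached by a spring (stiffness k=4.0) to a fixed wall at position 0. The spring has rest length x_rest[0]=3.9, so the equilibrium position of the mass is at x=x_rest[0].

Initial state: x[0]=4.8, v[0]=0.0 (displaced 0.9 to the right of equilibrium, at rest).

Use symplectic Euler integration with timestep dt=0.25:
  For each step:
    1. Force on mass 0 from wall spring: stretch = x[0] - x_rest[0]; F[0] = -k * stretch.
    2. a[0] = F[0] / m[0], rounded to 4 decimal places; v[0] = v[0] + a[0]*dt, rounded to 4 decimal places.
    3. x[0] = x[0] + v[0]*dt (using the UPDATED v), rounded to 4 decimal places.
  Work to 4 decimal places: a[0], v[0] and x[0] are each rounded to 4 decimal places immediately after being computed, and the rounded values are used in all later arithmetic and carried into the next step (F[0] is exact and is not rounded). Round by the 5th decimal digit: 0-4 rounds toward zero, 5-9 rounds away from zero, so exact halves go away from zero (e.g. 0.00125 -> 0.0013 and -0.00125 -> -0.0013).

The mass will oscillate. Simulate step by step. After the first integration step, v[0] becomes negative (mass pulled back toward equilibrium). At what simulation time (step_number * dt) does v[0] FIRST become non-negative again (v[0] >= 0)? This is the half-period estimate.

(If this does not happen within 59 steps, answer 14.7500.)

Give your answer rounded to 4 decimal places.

Answer: 2.5000

Derivation:
Step 0: x=[4.8000] v=[0.0000]
Step 1: x=[4.6929] v=[-0.4286]
Step 2: x=[4.4914] v=[-0.8062]
Step 3: x=[4.2195] v=[-1.0878]
Step 4: x=[3.9095] v=[-1.2400]
Step 5: x=[3.5984] v=[-1.2445]
Step 6: x=[3.3232] v=[-1.1009]
Step 7: x=[3.1167] v=[-0.8262]
Step 8: x=[3.0034] v=[-0.4532]
Step 9: x=[2.9968] v=[-0.0263]
Step 10: x=[3.0978] v=[0.4038]
First v>=0 after going negative at step 10, time=2.5000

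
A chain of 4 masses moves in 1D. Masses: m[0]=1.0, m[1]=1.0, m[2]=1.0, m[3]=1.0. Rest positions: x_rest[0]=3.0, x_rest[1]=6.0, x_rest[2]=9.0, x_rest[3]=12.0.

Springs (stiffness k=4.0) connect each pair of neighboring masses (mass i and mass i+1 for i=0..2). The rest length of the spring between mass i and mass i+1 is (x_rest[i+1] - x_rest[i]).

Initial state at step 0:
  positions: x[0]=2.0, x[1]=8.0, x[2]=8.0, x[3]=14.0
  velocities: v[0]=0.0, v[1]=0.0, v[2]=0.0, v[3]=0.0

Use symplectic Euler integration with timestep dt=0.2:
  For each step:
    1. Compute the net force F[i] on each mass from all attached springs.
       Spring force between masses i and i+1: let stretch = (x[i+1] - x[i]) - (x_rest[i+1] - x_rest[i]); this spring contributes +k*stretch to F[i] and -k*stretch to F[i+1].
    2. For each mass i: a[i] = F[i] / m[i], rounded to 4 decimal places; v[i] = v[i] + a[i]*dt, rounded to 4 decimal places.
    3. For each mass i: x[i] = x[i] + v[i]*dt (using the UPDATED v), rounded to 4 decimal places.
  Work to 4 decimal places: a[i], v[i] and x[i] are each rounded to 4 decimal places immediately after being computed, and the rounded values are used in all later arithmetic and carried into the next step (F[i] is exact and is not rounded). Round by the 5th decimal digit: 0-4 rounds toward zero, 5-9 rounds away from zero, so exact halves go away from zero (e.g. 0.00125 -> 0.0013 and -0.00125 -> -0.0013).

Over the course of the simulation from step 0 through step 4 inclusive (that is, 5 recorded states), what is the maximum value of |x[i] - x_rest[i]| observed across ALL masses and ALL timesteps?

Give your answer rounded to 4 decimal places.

Answer: 2.4392

Derivation:
Step 0: x=[2.0000 8.0000 8.0000 14.0000] v=[0.0000 0.0000 0.0000 0.0000]
Step 1: x=[2.4800 7.0400 8.9600 13.5200] v=[2.4000 -4.8000 4.8000 -2.4000]
Step 2: x=[3.2096 5.6576 10.3424 12.7904] v=[3.6480 -6.9120 6.9120 -3.6480]
Step 3: x=[3.8509 4.6331 11.3669 12.1491] v=[3.2064 -5.1226 5.1226 -3.2064]
Step 4: x=[4.1373 4.5608 11.4392 11.8627] v=[1.4322 -0.3613 0.3613 -1.4322]
Max displacement = 2.4392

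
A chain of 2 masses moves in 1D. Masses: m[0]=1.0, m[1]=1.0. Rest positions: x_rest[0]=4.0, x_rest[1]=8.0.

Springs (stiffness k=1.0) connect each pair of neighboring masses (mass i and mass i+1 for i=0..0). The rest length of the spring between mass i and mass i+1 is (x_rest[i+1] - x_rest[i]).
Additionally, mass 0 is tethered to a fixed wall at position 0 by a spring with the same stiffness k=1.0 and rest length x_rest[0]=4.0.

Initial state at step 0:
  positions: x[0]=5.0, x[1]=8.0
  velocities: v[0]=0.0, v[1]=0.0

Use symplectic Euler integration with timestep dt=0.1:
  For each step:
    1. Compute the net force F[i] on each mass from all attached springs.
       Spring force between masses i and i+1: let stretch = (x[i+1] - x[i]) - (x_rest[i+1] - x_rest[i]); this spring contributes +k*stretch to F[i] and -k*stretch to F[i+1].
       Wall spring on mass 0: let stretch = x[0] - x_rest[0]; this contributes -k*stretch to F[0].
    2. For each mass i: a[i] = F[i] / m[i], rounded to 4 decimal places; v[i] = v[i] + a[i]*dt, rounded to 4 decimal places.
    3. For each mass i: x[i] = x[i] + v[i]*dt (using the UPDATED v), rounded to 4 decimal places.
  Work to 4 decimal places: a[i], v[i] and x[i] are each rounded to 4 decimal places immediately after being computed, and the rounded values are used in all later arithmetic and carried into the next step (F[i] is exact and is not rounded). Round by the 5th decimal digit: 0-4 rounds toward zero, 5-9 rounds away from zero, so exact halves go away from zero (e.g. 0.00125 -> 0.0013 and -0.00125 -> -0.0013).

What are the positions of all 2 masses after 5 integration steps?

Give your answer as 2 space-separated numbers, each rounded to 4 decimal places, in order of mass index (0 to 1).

Answer: 4.7171 8.1398

Derivation:
Step 0: x=[5.0000 8.0000] v=[0.0000 0.0000]
Step 1: x=[4.9800 8.0100] v=[-0.2000 0.1000]
Step 2: x=[4.9405 8.0297] v=[-0.3950 0.1970]
Step 3: x=[4.8825 8.0585] v=[-0.5801 0.2881]
Step 4: x=[4.8074 8.0956] v=[-0.7508 0.3705]
Step 5: x=[4.7171 8.1398] v=[-0.9027 0.4417]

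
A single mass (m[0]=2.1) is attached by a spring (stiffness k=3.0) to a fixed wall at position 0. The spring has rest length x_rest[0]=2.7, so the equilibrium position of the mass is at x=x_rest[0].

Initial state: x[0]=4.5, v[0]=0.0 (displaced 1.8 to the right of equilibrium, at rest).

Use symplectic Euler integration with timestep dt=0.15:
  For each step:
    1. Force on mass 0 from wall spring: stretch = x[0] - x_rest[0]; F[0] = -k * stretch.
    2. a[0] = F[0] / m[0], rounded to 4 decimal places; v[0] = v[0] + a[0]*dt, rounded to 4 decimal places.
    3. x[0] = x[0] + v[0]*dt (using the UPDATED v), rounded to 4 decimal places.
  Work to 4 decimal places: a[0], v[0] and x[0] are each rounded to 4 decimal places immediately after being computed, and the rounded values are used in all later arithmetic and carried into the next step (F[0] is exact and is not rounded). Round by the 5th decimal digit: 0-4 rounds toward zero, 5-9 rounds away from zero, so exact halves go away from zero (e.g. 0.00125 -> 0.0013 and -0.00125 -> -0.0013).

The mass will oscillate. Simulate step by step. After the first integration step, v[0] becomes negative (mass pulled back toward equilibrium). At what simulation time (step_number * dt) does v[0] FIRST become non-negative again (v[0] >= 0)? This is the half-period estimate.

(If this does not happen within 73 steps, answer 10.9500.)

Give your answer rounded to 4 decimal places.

Answer: 2.7000

Derivation:
Step 0: x=[4.5000] v=[0.0000]
Step 1: x=[4.4421] v=[-0.3857]
Step 2: x=[4.3283] v=[-0.7590]
Step 3: x=[4.1621] v=[-1.1079]
Step 4: x=[3.9489] v=[-1.4212]
Step 5: x=[3.6956] v=[-1.6888]
Step 6: x=[3.4103] v=[-1.9021]
Step 7: x=[3.1022] v=[-2.0543]
Step 8: x=[2.7811] v=[-2.1405]
Step 9: x=[2.4574] v=[-2.1579]
Step 10: x=[2.1415] v=[-2.1059]
Step 11: x=[1.8436] v=[-1.9862]
Step 12: x=[1.5732] v=[-1.8027]
Step 13: x=[1.3390] v=[-1.5612]
Step 14: x=[1.1486] v=[-1.2696]
Step 15: x=[1.0080] v=[-0.9372]
Step 16: x=[0.9218] v=[-0.5746]
Step 17: x=[0.8928] v=[-0.1936]
Step 18: x=[0.9219] v=[0.1937]
First v>=0 after going negative at step 18, time=2.7000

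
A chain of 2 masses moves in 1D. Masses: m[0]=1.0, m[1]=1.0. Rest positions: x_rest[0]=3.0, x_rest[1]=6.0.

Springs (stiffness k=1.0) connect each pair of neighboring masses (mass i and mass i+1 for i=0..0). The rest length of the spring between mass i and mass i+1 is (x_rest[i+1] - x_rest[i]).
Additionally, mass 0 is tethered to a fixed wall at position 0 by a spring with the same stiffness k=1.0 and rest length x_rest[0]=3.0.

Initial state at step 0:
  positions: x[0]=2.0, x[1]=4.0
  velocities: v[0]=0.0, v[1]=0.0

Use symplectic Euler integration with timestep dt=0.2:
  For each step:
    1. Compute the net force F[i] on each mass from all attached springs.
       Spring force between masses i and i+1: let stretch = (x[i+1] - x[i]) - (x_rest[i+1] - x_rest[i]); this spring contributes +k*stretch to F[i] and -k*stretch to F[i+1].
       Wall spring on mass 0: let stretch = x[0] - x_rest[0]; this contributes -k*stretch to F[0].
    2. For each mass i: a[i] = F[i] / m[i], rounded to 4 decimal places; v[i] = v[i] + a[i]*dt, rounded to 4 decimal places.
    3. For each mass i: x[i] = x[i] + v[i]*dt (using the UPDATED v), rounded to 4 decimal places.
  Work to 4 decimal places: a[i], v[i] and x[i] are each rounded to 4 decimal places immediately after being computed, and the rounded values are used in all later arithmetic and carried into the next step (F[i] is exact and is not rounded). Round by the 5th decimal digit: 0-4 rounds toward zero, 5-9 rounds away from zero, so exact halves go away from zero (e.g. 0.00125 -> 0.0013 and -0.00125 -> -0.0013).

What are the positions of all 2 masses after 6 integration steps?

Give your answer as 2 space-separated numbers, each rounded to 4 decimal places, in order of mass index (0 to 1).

Answer: 2.0968 4.7381

Derivation:
Step 0: x=[2.0000 4.0000] v=[0.0000 0.0000]
Step 1: x=[2.0000 4.0400] v=[0.0000 0.2000]
Step 2: x=[2.0016 4.1184] v=[0.0080 0.3920]
Step 3: x=[2.0078 4.2321] v=[0.0310 0.5686]
Step 4: x=[2.0227 4.3768] v=[0.0743 0.7237]
Step 5: x=[2.0508 4.5474] v=[0.1406 0.8529]
Step 6: x=[2.0968 4.7381] v=[0.2298 0.9536]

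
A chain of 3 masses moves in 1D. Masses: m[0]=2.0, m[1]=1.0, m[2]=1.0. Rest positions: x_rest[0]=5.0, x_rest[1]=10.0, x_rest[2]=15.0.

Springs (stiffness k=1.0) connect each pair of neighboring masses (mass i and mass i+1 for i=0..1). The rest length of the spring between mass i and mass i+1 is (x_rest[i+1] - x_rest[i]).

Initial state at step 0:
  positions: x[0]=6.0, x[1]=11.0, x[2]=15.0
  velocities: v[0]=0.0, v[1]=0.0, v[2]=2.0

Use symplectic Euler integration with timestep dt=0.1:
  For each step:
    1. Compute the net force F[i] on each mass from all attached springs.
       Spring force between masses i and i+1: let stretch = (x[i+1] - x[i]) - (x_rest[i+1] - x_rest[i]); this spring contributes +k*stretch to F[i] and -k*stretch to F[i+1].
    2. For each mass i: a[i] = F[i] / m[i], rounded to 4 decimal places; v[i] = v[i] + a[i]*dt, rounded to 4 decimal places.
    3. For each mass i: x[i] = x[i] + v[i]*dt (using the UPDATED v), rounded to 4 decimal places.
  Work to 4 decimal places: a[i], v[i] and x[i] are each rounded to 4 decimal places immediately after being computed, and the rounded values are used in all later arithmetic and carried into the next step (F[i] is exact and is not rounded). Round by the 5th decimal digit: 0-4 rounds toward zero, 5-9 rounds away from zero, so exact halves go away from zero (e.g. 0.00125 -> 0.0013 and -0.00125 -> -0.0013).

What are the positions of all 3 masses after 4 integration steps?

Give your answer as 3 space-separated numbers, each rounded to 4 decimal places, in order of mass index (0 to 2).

Step 0: x=[6.0000 11.0000 15.0000] v=[0.0000 0.0000 2.0000]
Step 1: x=[6.0000 10.9900 15.2100] v=[0.0000 -0.1000 2.1000]
Step 2: x=[6.0000 10.9723 15.4278] v=[-0.0005 -0.1770 2.1780]
Step 3: x=[5.9998 10.9494 15.6511] v=[-0.0019 -0.2287 2.2325]
Step 4: x=[5.9994 10.9241 15.8773] v=[-0.0044 -0.2535 2.2623]

Answer: 5.9994 10.9241 15.8773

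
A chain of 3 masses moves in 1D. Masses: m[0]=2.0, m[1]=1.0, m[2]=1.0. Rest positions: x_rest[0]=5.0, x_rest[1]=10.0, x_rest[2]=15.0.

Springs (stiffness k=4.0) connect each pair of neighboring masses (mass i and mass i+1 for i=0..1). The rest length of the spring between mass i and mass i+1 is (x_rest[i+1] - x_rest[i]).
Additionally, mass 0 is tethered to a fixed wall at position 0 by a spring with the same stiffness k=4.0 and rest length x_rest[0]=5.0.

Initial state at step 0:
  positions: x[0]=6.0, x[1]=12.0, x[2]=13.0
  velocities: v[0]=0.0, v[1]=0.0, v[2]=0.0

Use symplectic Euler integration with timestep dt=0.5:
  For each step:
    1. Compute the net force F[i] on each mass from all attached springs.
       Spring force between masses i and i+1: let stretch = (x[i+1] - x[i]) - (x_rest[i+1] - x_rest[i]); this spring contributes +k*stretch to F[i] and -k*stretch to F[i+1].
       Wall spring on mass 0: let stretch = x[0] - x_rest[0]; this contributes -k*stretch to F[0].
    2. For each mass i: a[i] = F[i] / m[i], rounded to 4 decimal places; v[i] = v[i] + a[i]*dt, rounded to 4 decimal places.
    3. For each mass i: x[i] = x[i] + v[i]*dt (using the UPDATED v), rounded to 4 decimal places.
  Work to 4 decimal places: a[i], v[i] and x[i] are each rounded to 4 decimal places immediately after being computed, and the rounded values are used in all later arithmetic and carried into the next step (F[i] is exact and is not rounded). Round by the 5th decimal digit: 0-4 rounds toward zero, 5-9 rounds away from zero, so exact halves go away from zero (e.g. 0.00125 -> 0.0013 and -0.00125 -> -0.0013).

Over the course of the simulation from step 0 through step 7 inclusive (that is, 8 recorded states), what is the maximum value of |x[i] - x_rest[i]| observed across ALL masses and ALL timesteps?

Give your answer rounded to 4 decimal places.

Step 0: x=[6.0000 12.0000 13.0000] v=[0.0000 0.0000 0.0000]
Step 1: x=[6.0000 7.0000 17.0000] v=[0.0000 -10.0000 8.0000]
Step 2: x=[3.5000 11.0000 16.0000] v=[-5.0000 8.0000 -2.0000]
Step 3: x=[3.0000 12.5000 15.0000] v=[-1.0000 3.0000 -2.0000]
Step 4: x=[5.7500 7.0000 16.5000] v=[5.5000 -11.0000 3.0000]
Step 5: x=[6.2500 9.7500 13.5000] v=[1.0000 5.5000 -6.0000]
Step 6: x=[5.3750 12.7500 11.7500] v=[-1.7500 6.0000 -3.5000]
Step 7: x=[5.5000 7.3750 16.0000] v=[0.2500 -10.7500 8.5000]
Max displacement = 3.2500

Answer: 3.2500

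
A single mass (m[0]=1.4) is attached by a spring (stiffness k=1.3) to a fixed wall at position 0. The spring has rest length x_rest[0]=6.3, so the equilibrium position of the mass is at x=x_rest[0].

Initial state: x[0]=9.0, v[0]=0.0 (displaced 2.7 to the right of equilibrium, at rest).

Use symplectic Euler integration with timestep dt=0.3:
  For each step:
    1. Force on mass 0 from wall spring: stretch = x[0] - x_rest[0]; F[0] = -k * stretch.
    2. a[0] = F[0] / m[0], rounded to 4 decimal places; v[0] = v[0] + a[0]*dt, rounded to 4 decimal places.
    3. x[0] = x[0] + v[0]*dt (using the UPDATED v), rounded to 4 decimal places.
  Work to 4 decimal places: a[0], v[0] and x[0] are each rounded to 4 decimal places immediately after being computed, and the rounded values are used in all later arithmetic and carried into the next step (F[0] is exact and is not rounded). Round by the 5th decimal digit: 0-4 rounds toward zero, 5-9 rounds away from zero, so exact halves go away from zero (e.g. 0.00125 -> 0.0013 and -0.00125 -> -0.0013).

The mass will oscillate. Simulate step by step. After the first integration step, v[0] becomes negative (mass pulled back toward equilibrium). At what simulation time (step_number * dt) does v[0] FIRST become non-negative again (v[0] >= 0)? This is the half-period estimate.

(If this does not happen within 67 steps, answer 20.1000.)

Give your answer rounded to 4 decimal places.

Answer: 3.3000

Derivation:
Step 0: x=[9.0000] v=[0.0000]
Step 1: x=[8.7744] v=[-0.7521]
Step 2: x=[8.3420] v=[-1.4414]
Step 3: x=[7.7389] v=[-2.0102]
Step 4: x=[7.0156] v=[-2.4110]
Step 5: x=[6.2325] v=[-2.6104]
Step 6: x=[5.4550] v=[-2.5916]
Step 7: x=[4.7481] v=[-2.3562]
Step 8: x=[4.1709] v=[-1.9239]
Step 9: x=[3.7717] v=[-1.3308]
Step 10: x=[3.5838] v=[-0.6265]
Step 11: x=[3.6229] v=[0.1302]
First v>=0 after going negative at step 11, time=3.3000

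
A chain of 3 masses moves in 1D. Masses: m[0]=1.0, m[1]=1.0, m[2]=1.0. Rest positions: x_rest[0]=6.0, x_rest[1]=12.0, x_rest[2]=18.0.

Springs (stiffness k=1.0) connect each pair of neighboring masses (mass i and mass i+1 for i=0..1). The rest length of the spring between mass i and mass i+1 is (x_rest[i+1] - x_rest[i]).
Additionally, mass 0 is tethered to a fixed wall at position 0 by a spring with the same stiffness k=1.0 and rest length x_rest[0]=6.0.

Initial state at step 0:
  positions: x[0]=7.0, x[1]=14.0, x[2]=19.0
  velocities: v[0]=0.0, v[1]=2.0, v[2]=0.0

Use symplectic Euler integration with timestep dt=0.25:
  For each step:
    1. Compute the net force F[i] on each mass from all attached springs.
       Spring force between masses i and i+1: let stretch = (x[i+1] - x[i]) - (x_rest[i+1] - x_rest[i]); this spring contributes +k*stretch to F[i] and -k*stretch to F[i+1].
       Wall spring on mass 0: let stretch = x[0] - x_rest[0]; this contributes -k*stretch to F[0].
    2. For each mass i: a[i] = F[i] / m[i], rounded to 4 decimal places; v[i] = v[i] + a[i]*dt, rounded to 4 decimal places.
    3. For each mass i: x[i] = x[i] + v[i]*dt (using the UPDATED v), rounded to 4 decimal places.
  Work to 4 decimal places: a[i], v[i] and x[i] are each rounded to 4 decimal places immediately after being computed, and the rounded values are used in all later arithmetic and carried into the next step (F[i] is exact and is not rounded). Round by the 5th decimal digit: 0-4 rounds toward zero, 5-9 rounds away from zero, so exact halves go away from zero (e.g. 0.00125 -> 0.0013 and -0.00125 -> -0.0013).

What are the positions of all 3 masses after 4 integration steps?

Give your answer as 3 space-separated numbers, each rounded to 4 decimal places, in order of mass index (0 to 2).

Step 0: x=[7.0000 14.0000 19.0000] v=[0.0000 2.0000 0.0000]
Step 1: x=[7.0000 14.3750 19.0625] v=[0.0000 1.5000 0.2500]
Step 2: x=[7.0235 14.5820 19.2070] v=[0.0938 0.8281 0.5781]
Step 3: x=[7.0804 14.6057 19.4375] v=[0.2276 0.0947 0.9219]
Step 4: x=[7.1651 14.4610 19.7410] v=[0.3388 -0.5787 1.2140]

Answer: 7.1651 14.4610 19.7410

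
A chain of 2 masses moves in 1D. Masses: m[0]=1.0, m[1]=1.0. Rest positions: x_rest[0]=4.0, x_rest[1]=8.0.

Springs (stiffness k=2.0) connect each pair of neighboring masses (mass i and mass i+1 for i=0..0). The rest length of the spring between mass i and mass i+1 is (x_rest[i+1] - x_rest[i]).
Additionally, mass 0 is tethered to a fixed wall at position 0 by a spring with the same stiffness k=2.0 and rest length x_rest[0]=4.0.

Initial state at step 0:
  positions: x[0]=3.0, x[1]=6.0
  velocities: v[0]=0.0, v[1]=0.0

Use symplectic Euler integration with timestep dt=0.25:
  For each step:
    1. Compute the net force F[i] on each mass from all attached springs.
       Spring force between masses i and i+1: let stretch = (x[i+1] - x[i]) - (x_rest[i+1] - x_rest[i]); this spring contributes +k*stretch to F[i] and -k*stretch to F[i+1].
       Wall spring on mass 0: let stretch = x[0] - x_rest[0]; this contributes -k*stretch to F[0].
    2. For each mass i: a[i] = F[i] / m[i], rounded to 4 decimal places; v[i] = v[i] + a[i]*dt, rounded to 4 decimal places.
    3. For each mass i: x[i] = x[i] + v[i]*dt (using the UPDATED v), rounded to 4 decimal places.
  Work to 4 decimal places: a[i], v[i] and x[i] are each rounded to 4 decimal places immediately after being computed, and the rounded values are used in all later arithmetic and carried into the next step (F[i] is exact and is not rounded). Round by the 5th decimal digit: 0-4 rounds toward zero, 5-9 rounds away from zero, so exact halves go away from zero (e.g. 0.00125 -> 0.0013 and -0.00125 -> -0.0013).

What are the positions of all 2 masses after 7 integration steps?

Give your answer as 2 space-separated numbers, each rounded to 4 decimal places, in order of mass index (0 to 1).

Step 0: x=[3.0000 6.0000] v=[0.0000 0.0000]
Step 1: x=[3.0000 6.1250] v=[0.0000 0.5000]
Step 2: x=[3.0156 6.3594] v=[0.0625 0.9375]
Step 3: x=[3.0723 6.6758] v=[0.2266 1.2656]
Step 4: x=[3.1954 7.0418] v=[0.4922 1.4639]
Step 5: x=[3.3998 7.4270] v=[0.8177 1.5407]
Step 6: x=[3.6827 7.8088] v=[1.1314 1.5271]
Step 7: x=[4.0210 8.1748] v=[1.3531 1.4641]

Answer: 4.0210 8.1748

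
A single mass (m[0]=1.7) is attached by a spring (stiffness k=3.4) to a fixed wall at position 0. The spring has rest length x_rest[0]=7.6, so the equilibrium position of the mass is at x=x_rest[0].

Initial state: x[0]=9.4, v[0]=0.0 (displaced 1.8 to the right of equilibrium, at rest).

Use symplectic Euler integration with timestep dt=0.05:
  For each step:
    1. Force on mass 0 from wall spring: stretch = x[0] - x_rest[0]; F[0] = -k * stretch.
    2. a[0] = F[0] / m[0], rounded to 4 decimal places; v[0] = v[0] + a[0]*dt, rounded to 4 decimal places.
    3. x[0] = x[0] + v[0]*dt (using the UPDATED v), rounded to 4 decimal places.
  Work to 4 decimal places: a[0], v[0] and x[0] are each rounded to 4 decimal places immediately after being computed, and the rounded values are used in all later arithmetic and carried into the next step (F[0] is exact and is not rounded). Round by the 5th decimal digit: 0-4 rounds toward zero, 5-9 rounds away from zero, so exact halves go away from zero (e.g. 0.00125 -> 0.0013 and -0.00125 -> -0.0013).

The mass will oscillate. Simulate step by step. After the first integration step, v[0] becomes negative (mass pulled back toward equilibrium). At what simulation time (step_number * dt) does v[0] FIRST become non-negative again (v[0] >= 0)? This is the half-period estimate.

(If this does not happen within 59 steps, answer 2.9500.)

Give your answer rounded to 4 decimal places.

Answer: 2.2500

Derivation:
Step 0: x=[9.4000] v=[0.0000]
Step 1: x=[9.3910] v=[-0.1800]
Step 2: x=[9.3730] v=[-0.3591]
Step 3: x=[9.3462] v=[-0.5364]
Step 4: x=[9.3107] v=[-0.7110]
Step 5: x=[9.2666] v=[-0.8821]
Step 6: x=[9.2142] v=[-1.0488]
Step 7: x=[9.1537] v=[-1.2102]
Step 8: x=[9.0854] v=[-1.3656]
Step 9: x=[9.0097] v=[-1.5141]
Step 10: x=[8.9269] v=[-1.6551]
Step 11: x=[8.8375] v=[-1.7878]
Step 12: x=[8.7419] v=[-1.9116]
Step 13: x=[8.6406] v=[-2.0258]
Step 14: x=[8.5341] v=[-2.1299]
Step 15: x=[8.4229] v=[-2.2233]
Step 16: x=[8.3076] v=[-2.3056]
Step 17: x=[8.1888] v=[-2.3764]
Step 18: x=[8.0670] v=[-2.4353]
Step 19: x=[7.9429] v=[-2.4820]
Step 20: x=[7.8171] v=[-2.5163]
Step 21: x=[7.6902] v=[-2.5380]
Step 22: x=[7.5629] v=[-2.5470]
Step 23: x=[7.4357] v=[-2.5433]
Step 24: x=[7.3094] v=[-2.5269]
Step 25: x=[7.1845] v=[-2.4978]
Step 26: x=[7.0617] v=[-2.4563]
Step 27: x=[6.9416] v=[-2.4025]
Step 28: x=[6.8248] v=[-2.3367]
Step 29: x=[6.7118] v=[-2.2592]
Step 30: x=[6.6033] v=[-2.1704]
Step 31: x=[6.4998] v=[-2.0707]
Step 32: x=[6.4018] v=[-1.9607]
Step 33: x=[6.3098] v=[-1.8409]
Step 34: x=[6.2242] v=[-1.7119]
Step 35: x=[6.1455] v=[-1.5743]
Step 36: x=[6.0741] v=[-1.4289]
Step 37: x=[6.0103] v=[-1.2763]
Step 38: x=[5.9544] v=[-1.1173]
Step 39: x=[5.9068] v=[-0.9527]
Step 40: x=[5.8676] v=[-0.7834]
Step 41: x=[5.8371] v=[-0.6102]
Step 42: x=[5.8154] v=[-0.4339]
Step 43: x=[5.8026] v=[-0.2554]
Step 44: x=[5.7988] v=[-0.0757]
Step 45: x=[5.8040] v=[0.1044]
First v>=0 after going negative at step 45, time=2.2500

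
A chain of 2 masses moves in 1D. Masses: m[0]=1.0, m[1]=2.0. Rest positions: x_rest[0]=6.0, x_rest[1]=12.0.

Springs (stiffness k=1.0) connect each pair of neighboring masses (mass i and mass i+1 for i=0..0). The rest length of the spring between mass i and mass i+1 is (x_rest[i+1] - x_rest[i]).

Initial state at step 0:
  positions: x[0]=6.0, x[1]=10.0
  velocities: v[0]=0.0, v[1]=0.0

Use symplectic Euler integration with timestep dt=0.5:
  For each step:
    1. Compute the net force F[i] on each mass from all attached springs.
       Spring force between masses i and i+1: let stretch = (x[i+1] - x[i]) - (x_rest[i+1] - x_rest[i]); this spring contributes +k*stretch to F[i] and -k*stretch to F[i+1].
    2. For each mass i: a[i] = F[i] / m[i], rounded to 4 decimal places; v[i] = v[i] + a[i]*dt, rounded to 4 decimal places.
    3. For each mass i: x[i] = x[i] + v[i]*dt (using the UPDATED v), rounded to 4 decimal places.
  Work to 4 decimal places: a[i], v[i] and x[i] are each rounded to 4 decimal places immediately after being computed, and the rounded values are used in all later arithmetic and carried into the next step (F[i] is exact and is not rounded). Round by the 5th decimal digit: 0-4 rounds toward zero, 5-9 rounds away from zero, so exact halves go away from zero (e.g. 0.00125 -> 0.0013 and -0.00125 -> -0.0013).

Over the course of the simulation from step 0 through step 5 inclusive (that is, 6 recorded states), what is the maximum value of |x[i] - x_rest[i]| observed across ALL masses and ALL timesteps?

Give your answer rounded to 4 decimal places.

Step 0: x=[6.0000 10.0000] v=[0.0000 0.0000]
Step 1: x=[5.5000 10.2500] v=[-1.0000 0.5000]
Step 2: x=[4.6875 10.6563] v=[-1.6250 0.8125]
Step 3: x=[3.8672 11.0665] v=[-1.6406 0.8203]
Step 4: x=[3.3467 11.3268] v=[-1.0410 0.5205]
Step 5: x=[3.3212 11.3396] v=[-0.0510 0.0255]
Max displacement = 2.6788

Answer: 2.6788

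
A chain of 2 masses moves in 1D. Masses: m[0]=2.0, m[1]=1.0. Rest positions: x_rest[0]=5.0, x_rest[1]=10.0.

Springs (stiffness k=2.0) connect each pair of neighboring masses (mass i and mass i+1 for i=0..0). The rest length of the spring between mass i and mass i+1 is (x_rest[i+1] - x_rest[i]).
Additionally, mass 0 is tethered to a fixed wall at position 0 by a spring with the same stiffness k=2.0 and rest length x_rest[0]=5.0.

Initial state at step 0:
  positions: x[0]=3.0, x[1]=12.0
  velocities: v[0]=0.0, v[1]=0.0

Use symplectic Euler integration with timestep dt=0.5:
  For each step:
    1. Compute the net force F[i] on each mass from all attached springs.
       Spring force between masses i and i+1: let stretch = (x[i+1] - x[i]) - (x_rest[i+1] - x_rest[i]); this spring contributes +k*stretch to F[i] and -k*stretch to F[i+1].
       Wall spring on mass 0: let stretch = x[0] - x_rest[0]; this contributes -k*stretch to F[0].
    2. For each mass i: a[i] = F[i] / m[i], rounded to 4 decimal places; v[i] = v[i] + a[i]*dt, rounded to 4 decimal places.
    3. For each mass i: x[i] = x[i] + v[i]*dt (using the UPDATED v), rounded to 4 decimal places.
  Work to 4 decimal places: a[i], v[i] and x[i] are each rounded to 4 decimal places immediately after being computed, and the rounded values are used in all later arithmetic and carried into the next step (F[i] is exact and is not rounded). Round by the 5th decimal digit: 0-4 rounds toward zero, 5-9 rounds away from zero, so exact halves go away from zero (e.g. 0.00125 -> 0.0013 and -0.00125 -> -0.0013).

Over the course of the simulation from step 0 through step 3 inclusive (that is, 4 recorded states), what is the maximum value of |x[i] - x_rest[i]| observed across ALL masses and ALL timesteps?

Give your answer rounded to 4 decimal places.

Step 0: x=[3.0000 12.0000] v=[0.0000 0.0000]
Step 1: x=[4.5000 10.0000] v=[3.0000 -4.0000]
Step 2: x=[6.2500 7.7500] v=[3.5000 -4.5000]
Step 3: x=[6.8125 7.2500] v=[1.1250 -1.0000]
Max displacement = 2.7500

Answer: 2.7500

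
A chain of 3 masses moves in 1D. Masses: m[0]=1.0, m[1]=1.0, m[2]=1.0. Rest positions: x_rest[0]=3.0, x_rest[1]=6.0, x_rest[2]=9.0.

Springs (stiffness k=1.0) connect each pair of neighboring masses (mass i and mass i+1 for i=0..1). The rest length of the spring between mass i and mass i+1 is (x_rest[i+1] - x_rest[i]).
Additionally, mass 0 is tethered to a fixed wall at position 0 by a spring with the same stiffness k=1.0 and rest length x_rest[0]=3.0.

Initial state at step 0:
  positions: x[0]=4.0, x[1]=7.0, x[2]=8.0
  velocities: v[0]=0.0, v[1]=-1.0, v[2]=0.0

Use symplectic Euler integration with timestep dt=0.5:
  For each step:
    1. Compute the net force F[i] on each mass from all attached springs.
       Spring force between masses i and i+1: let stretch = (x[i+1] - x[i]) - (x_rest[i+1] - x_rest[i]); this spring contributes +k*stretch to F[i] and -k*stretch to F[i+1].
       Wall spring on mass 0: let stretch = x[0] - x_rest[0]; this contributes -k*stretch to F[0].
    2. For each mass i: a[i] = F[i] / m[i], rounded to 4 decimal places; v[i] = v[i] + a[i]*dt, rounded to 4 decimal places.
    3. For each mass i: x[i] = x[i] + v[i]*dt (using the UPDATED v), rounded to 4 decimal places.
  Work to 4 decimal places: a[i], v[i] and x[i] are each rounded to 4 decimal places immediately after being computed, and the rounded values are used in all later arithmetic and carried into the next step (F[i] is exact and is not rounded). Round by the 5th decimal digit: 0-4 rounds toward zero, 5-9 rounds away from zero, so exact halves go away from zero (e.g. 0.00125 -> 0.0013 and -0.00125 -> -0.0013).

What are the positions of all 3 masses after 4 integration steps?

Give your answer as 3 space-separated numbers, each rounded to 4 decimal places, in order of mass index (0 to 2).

Step 0: x=[4.0000 7.0000 8.0000] v=[0.0000 -1.0000 0.0000]
Step 1: x=[3.7500 6.0000 8.5000] v=[-0.5000 -2.0000 1.0000]
Step 2: x=[3.1250 5.0625 9.1250] v=[-1.2500 -1.8750 1.2500]
Step 3: x=[2.2031 4.6563 9.4844] v=[-1.8438 -0.8125 0.7188]
Step 4: x=[1.3437 4.8438 9.3868] v=[-1.7188 0.3750 -0.1953]

Answer: 1.3437 4.8438 9.3868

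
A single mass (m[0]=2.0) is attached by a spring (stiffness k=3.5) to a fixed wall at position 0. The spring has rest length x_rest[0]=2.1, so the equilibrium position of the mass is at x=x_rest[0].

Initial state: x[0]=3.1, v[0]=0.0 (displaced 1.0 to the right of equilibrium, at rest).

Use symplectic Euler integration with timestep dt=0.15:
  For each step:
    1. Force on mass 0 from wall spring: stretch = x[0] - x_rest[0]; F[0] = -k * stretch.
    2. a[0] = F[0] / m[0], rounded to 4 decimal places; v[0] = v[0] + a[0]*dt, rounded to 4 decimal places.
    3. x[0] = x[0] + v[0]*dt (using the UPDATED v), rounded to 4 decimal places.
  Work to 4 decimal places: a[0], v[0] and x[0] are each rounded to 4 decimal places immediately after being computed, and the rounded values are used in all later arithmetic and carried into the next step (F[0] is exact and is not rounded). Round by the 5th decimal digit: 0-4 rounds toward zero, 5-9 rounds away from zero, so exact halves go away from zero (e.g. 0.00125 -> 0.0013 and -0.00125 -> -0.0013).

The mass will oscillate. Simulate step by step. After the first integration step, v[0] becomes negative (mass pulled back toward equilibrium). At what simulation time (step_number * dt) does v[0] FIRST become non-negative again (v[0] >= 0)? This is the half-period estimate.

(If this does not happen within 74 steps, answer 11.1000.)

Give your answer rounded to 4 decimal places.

Step 0: x=[3.1000] v=[0.0000]
Step 1: x=[3.0606] v=[-0.2625]
Step 2: x=[2.9834] v=[-0.5147]
Step 3: x=[2.8714] v=[-0.7466]
Step 4: x=[2.7290] v=[-0.9491]
Step 5: x=[2.5619] v=[-1.1142]
Step 6: x=[2.3766] v=[-1.2354]
Step 7: x=[2.1804] v=[-1.3080]
Step 8: x=[1.9810] v=[-1.3291]
Step 9: x=[1.7863] v=[-1.2979]
Step 10: x=[1.6040] v=[-1.2156]
Step 11: x=[1.4412] v=[-1.0854]
Step 12: x=[1.3043] v=[-0.9125]
Step 13: x=[1.1988] v=[-0.7036]
Step 14: x=[1.1288] v=[-0.4670]
Step 15: x=[1.0970] v=[-0.2121]
Step 16: x=[1.1047] v=[0.0512]
First v>=0 after going negative at step 16, time=2.4000

Answer: 2.4000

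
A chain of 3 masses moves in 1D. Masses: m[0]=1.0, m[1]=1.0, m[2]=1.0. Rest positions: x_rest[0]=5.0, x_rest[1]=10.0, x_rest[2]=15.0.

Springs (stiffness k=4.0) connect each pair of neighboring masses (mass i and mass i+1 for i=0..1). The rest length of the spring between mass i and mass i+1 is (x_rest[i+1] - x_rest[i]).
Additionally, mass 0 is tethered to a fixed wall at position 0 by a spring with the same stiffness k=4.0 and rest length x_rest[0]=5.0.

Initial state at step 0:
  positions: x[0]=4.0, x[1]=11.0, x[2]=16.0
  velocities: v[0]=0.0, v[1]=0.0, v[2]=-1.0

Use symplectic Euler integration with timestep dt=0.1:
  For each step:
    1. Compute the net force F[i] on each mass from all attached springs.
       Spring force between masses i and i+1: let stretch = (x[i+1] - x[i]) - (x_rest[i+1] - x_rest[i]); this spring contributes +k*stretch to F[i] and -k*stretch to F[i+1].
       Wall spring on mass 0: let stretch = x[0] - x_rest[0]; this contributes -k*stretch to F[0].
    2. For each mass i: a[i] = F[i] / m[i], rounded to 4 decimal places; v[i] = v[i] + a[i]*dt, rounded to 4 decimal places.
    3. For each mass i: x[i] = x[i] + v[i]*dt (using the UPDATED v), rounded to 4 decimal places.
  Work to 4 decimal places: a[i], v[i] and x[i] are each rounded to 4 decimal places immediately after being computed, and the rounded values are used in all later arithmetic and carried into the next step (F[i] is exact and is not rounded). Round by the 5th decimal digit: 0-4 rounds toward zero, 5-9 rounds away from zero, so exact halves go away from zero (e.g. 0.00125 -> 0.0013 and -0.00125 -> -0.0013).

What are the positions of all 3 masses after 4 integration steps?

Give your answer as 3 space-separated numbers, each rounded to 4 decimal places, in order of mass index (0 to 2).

Answer: 5.0172 10.3202 15.5941

Derivation:
Step 0: x=[4.0000 11.0000 16.0000] v=[0.0000 0.0000 -1.0000]
Step 1: x=[4.1200 10.9200 15.9000] v=[1.2000 -0.8000 -1.0000]
Step 2: x=[4.3472 10.7672 15.8008] v=[2.2720 -1.5280 -0.9920]
Step 3: x=[4.6573 10.5589 15.7003] v=[3.1011 -2.0826 -1.0054]
Step 4: x=[5.0172 10.3202 15.5941] v=[3.5988 -2.3867 -1.0620]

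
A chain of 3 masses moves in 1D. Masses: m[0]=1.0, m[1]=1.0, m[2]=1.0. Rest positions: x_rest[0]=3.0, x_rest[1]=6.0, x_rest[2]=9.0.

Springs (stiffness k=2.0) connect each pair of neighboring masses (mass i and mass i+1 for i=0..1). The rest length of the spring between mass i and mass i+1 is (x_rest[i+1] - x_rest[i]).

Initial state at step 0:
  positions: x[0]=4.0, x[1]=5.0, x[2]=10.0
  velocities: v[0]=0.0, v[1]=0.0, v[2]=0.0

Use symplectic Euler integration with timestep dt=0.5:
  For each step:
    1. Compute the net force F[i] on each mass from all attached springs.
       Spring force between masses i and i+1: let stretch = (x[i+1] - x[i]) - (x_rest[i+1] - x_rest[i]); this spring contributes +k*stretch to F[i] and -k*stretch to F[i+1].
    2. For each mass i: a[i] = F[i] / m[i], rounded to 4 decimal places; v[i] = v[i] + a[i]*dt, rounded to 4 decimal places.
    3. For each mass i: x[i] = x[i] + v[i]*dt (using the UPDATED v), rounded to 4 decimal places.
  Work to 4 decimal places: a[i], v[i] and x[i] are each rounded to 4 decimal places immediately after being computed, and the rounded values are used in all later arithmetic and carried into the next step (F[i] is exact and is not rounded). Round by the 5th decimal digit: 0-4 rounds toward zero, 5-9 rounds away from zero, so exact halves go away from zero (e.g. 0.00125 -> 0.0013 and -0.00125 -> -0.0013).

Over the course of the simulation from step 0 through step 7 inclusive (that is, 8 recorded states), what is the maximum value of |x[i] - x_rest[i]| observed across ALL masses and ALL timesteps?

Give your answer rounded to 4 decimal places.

Step 0: x=[4.0000 5.0000 10.0000] v=[0.0000 0.0000 0.0000]
Step 1: x=[3.0000 7.0000 9.0000] v=[-2.0000 4.0000 -2.0000]
Step 2: x=[2.5000 8.0000 8.5000] v=[-1.0000 2.0000 -1.0000]
Step 3: x=[3.2500 6.5000 9.2500] v=[1.5000 -3.0000 1.5000]
Step 4: x=[4.1250 4.7500 10.1250] v=[1.7500 -3.5000 1.7500]
Step 5: x=[3.8125 5.3750 9.8125] v=[-0.6250 1.2500 -0.6250]
Step 6: x=[2.7813 7.4375 8.7813] v=[-2.0625 4.1250 -2.0625]
Step 7: x=[2.5782 7.8438 8.5782] v=[-0.4063 0.8126 -0.4063]
Max displacement = 2.0000

Answer: 2.0000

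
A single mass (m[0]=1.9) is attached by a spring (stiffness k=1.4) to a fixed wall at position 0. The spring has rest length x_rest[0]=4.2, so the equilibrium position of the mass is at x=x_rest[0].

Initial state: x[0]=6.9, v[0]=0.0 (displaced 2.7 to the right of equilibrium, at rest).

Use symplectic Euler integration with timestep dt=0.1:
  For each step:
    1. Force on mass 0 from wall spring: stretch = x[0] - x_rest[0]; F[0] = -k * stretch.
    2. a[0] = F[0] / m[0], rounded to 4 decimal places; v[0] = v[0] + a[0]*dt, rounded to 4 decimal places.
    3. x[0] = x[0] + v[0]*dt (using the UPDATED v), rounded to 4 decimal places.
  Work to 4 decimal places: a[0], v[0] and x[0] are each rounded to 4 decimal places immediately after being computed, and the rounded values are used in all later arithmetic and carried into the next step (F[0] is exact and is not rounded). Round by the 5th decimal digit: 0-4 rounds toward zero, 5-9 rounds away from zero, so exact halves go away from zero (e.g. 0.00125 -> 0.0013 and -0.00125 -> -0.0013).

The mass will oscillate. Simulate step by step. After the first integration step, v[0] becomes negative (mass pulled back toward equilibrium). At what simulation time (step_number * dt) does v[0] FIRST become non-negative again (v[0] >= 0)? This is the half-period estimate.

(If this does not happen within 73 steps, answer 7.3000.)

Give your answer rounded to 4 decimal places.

Answer: 3.7000

Derivation:
Step 0: x=[6.9000] v=[0.0000]
Step 1: x=[6.8801] v=[-0.1990]
Step 2: x=[6.8405] v=[-0.3965]
Step 3: x=[6.7814] v=[-0.5911]
Step 4: x=[6.7033] v=[-0.7813]
Step 5: x=[6.6067] v=[-0.9658]
Step 6: x=[6.4924] v=[-1.1431]
Step 7: x=[6.3612] v=[-1.3120]
Step 8: x=[6.2141] v=[-1.4713]
Step 9: x=[6.0521] v=[-1.6197]
Step 10: x=[5.8765] v=[-1.7562]
Step 11: x=[5.6885] v=[-1.8797]
Step 12: x=[5.4896] v=[-1.9894]
Step 13: x=[5.2812] v=[-2.0844]
Step 14: x=[5.0648] v=[-2.1641]
Step 15: x=[4.8420] v=[-2.2278]
Step 16: x=[4.6145] v=[-2.2751]
Step 17: x=[4.3839] v=[-2.3056]
Step 18: x=[4.1520] v=[-2.3192]
Step 19: x=[3.9204] v=[-2.3157]
Step 20: x=[3.6909] v=[-2.2951]
Step 21: x=[3.4651] v=[-2.2576]
Step 22: x=[3.2448] v=[-2.2035]
Step 23: x=[3.0315] v=[-2.1331]
Step 24: x=[2.8268] v=[-2.0470]
Step 25: x=[2.6322] v=[-1.9458]
Step 26: x=[2.4492] v=[-1.8303]
Step 27: x=[2.2791] v=[-1.7013]
Step 28: x=[2.1231] v=[-1.5598]
Step 29: x=[1.9824] v=[-1.4068]
Step 30: x=[1.8581] v=[-1.2434]
Step 31: x=[1.7510] v=[-1.0708]
Step 32: x=[1.6620] v=[-0.8904]
Step 33: x=[1.5917] v=[-0.7034]
Step 34: x=[1.5406] v=[-0.5112]
Step 35: x=[1.5091] v=[-0.3152]
Step 36: x=[1.4974] v=[-0.1169]
Step 37: x=[1.5056] v=[0.0822]
First v>=0 after going negative at step 37, time=3.7000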